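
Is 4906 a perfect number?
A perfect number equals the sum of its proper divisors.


Proper divisors of 4906: 1, 2, 11, 22, 223, 446, 2453
Sum = 1 + 2 + 11 + 22 + 223 + 446 + 2453 = 3158

No, 4906 is not perfect (3158 ≠ 4906)


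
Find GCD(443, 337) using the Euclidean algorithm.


443 = 1 * 337 + 106
337 = 3 * 106 + 19
106 = 5 * 19 + 11
19 = 1 * 11 + 8
11 = 1 * 8 + 3
8 = 2 * 3 + 2
3 = 1 * 2 + 1
2 = 2 * 1 + 0
GCD = 1


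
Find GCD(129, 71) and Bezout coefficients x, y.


Tabular extended Euclidean (each row: r = 129*s + 71*t):
r=129, s=1, t=0
r=71, s=0, t=1
q=1: r=58, s=1, t=-1   [129*(1) + 71*(-1) = 58]
q=1: r=13, s=-1, t=2   [129*(-1) + 71*(2) = 13]
q=4: r=6, s=5, t=-9   [129*(5) + 71*(-9) = 6]
q=2: r=1, s=-11, t=20   [129*(-11) + 71*(20) = 1]
q=6: r=0, s=71, t=-129   [129*(71) + 71*(-129) = 0]
GCD = 1; from the row with r=1: x=-11, y=20
Check: 129*(-11) + 71*(20) = -1419 + 1420 = 1

GCD = 1, x = -11, y = 20


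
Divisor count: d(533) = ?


533 = 13^1 × 41^1
d(533) = (1+1) × (1+1) = 4

4 divisors


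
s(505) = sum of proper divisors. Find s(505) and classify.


Proper divisors: 1, 5, 101
Sum = 1 + 5 + 101 = 107
107 < 505 → deficient

s(505) = 107 (deficient)


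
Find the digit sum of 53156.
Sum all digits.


5 + 3 + 1 + 5 + 6 = 20


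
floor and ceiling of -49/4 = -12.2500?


-49/4 = -12.2500
floor = -13
ceil = -12

floor = -13, ceil = -12


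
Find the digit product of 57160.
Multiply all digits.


5 × 7 × 1 × 6 × 0 = 0


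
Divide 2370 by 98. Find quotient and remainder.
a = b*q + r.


2370 = 98 * 24 + 18
Check: 2352 + 18 = 2370

q = 24, r = 18


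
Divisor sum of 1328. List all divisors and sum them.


Divisors of 1328: 1, 2, 4, 8, 16, 83, 166, 332, 664, 1328
Sum = 1 + 2 + 4 + 8 + 16 + 83 + 166 + 332 + 664 + 1328 = 2604

σ(1328) = 2604


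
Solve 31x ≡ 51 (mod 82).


GCD(31, 82) = 1, unique solution
a^(-1) mod 82 = 45
x = 45 * 51 mod 82 = 81

x ≡ 81 (mod 82)


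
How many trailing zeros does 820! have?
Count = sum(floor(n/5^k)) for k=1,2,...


floor(820/5) = 164
floor(820/25) = 32
floor(820/125) = 6
floor(820/625) = 1
Total = 203

203 trailing zeros


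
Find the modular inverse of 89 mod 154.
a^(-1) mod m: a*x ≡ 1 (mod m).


Use the extended Euclidean algorithm on (154, 89); each row r = 154*s + 89*t:
r=154, s=1, t=0
r=89, s=0, t=1
q=1: r=65, s=1, t=-1   [154*(1) + 89*(-1) = 65]
q=1: r=24, s=-1, t=2   [154*(-1) + 89*(2) = 24]
q=2: r=17, s=3, t=-5   [154*(3) + 89*(-5) = 17]
q=1: r=7, s=-4, t=7   [154*(-4) + 89*(7) = 7]
q=2: r=3, s=11, t=-19   [154*(11) + 89*(-19) = 3]
q=2: r=1, s=-26, t=45   [154*(-26) + 89*(45) = 1]
q=3: r=0, s=89, t=-154   [154*(89) + 89*(-154) = 0]
GCD = 1 with t = 45, so 89*(45) ≡ 1 (mod 154)
Inverse = 45 mod 154 = 45
Check: 89 * 45 = 4005 ≡ 1 (mod 154)

89^(-1) ≡ 45 (mod 154)


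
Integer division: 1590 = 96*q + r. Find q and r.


1590 = 96 * 16 + 54
Check: 1536 + 54 = 1590

q = 16, r = 54


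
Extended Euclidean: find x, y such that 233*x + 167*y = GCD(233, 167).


Tabular extended Euclidean (each row: r = 233*s + 167*t):
r=233, s=1, t=0
r=167, s=0, t=1
q=1: r=66, s=1, t=-1   [233*(1) + 167*(-1) = 66]
q=2: r=35, s=-2, t=3   [233*(-2) + 167*(3) = 35]
q=1: r=31, s=3, t=-4   [233*(3) + 167*(-4) = 31]
q=1: r=4, s=-5, t=7   [233*(-5) + 167*(7) = 4]
q=7: r=3, s=38, t=-53   [233*(38) + 167*(-53) = 3]
q=1: r=1, s=-43, t=60   [233*(-43) + 167*(60) = 1]
q=3: r=0, s=167, t=-233   [233*(167) + 167*(-233) = 0]
GCD = 1; from the row with r=1: x=-43, y=60
Check: 233*(-43) + 167*(60) = -10019 + 10020 = 1

GCD = 1, x = -43, y = 60


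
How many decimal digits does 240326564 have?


240326564 has 9 digits in base 10
floor(log10(240326564)) + 1 = floor(8.3808) + 1 = 9

9 digits (base 10)


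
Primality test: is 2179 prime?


Check divisors up to sqrt(2179) = 46.6798
No divisors found.
2179 is prime.

Yes, 2179 is prime


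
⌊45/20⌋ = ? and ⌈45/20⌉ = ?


45/20 = 2.2500
floor = 2
ceil = 3

floor = 2, ceil = 3


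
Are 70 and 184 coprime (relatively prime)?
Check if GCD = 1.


Euclidean algorithm:
184 = 2 * 70 + 44
70 = 1 * 44 + 26
44 = 1 * 26 + 18
26 = 1 * 18 + 8
18 = 2 * 8 + 2
8 = 4 * 2 + 0
GCD(70, 184) = 2

No, not coprime (GCD = 2)


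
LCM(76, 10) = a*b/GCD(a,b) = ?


GCD(76, 10) = 2
LCM = 76*10/2 = 760/2 = 380

LCM = 380


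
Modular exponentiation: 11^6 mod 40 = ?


11^1 mod 40 = 11
11^2 mod 40 = 1
11^3 mod 40 = 11
11^4 mod 40 = 1
11^5 mod 40 = 11
11^6 mod 40 = 1


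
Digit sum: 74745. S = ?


7 + 4 + 7 + 4 + 5 = 27


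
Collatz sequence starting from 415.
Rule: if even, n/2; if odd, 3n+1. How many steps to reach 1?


415 → 1246 → 623 → 1870 → 935 → 2806 → 1403 → 4210 → 2105 → 6316 → 3158 → 1579 → 4738 → 2369 → 7108 → 3554 → 1777 → 5332 → 2666 → 1333 → 4000 → 2000 → 1000 → 500 → 250 → 125 → 376 → 188 → 94 → 47 → 142 → 71 → 214 → 107 → 322 → 161 → 484 → 242 → 121 → 364 → 182 → 91 → 274 → 137 → 412 → 206 → 103 → 310 → 155 → 466 → 233 → 700 → 350 → 175 → 526 → 263 → 790 → 395 → 1186 → 593 → 1780 → 890 → 445 → 1336 → 668 → 334 → 167 → 502 → 251 → 754 → 377 → 1132 → 566 → 283 → 850 → 425 → 1276 → 638 → 319 → 958 → 479 → 1438 → 719 → 2158 → 1079 → 3238 → 1619 → 4858 → 2429 → 7288 → 3644 → 1822 → 911 → 2734 → 1367 → 4102 → 2051 → 6154 → 3077 → 9232 → 4616 → 2308 → 1154 → 577 → 1732 → 866 → 433 → 1300 → 650 → 325 → 976 → 488 → 244 → 122 → 61 → 184 → 92 → 46 → 23 → 70 → 35 → 106 → 53 → 160 → 80 → 40 → 20 → 10 → 5 → 16 → 8 → 4 → 2 → 1
Total steps = 133

133 steps


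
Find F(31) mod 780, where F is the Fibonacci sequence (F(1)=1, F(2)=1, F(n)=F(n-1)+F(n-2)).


F(k) mod 780 for k=1..31:
1, 1, 2, 3, 5, 8, 13, 21, 34, 55, 89, 144, 233, 377, 610, 207, 37, 244, 281, 525, 26, 551, 577, 348, 145, 493, 638, 351, 209, 560, 769
F(31) mod 780 = 769


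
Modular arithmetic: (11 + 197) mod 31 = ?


11 + 197 = 208
208 mod 31 = 22


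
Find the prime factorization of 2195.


2195 / 5 = 439
439 / 439 = 1
2195 = 5 × 439


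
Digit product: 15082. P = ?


1 × 5 × 0 × 8 × 2 = 0


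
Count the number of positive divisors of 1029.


1029 = 3^1 × 7^3
d(1029) = (1+1) × (3+1) = 8

8 divisors


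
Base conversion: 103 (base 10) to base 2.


103 (base 10) = 103 (decimal)
103 (decimal) = 1100111 (base 2)


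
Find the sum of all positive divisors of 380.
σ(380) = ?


Divisors of 380: 1, 2, 4, 5, 10, 19, 20, 38, 76, 95, 190, 380
Sum = 1 + 2 + 4 + 5 + 10 + 19 + 20 + 38 + 76 + 95 + 190 + 380 = 840

σ(380) = 840


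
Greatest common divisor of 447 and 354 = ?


447 = 1 * 354 + 93
354 = 3 * 93 + 75
93 = 1 * 75 + 18
75 = 4 * 18 + 3
18 = 6 * 3 + 0
GCD = 3


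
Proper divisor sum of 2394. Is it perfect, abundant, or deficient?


Proper divisors: 1, 2, 3, 6, 7, 9, 14, 18, 19, 21, 38, 42, 57, 63, 114, 126, 133, 171, 266, 342, 399, 798, 1197
Sum = 1 + 2 + 3 + 6 + 7 + 9 + 14 + 18 + 19 + 21 + 38 + 42 + 57 + 63 + 114 + 126 + 133 + 171 + 266 + 342 + 399 + 798 + 1197 = 3846
3846 > 2394 → abundant

s(2394) = 3846 (abundant)


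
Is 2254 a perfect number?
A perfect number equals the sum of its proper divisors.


Proper divisors of 2254: 1, 2, 7, 14, 23, 46, 49, 98, 161, 322, 1127
Sum = 1 + 2 + 7 + 14 + 23 + 46 + 49 + 98 + 161 + 322 + 1127 = 1850

No, 2254 is not perfect (1850 ≠ 2254)


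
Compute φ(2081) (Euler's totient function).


2081 = 2081
Prime factors: 2081
φ(2081) = 2081 × (1-1/2081)
= 2081 × 2080/2081 = 2080

φ(2081) = 2080


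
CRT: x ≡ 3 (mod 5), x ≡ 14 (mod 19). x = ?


M = 5*19 = 95
M1 = M/5 = 19, M2 = M/19 = 5
M1^(-1) mod 5 = 4, M2^(-1) mod 19 = 4
x = 3*19*4 + 14*5*4 = 508
508 mod 95 = 33
Check: 33 mod 5 = 3 ✓, 33 mod 19 = 14 ✓

x ≡ 33 (mod 95)


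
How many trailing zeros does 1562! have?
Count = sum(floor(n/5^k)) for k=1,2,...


floor(1562/5) = 312
floor(1562/25) = 62
floor(1562/125) = 12
floor(1562/625) = 2
Total = 388

388 trailing zeros


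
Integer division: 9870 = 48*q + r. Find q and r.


9870 = 48 * 205 + 30
Check: 9840 + 30 = 9870

q = 205, r = 30


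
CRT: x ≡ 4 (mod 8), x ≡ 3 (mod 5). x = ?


M = 8*5 = 40
M1 = M/8 = 5, M2 = M/5 = 8
M1^(-1) mod 8 = 5, M2^(-1) mod 5 = 2
x = 4*5*5 + 3*8*2 = 148
148 mod 40 = 28
Check: 28 mod 8 = 4 ✓, 28 mod 5 = 3 ✓

x ≡ 28 (mod 40)


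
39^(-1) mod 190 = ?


Use the extended Euclidean algorithm on (190, 39); each row r = 190*s + 39*t:
r=190, s=1, t=0
r=39, s=0, t=1
q=4: r=34, s=1, t=-4   [190*(1) + 39*(-4) = 34]
q=1: r=5, s=-1, t=5   [190*(-1) + 39*(5) = 5]
q=6: r=4, s=7, t=-34   [190*(7) + 39*(-34) = 4]
q=1: r=1, s=-8, t=39   [190*(-8) + 39*(39) = 1]
q=4: r=0, s=39, t=-190   [190*(39) + 39*(-190) = 0]
GCD = 1 with t = 39, so 39*(39) ≡ 1 (mod 190)
Inverse = 39 mod 190 = 39
Check: 39 * 39 = 1521 ≡ 1 (mod 190)

39^(-1) ≡ 39 (mod 190)


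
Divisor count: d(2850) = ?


2850 = 2^1 × 3^1 × 5^2 × 19^1
d(2850) = (1+1) × (1+1) × (2+1) × (1+1) = 24

24 divisors


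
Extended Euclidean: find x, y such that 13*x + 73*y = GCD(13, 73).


Tabular extended Euclidean (each row: r = 13*s + 73*t):
r=13, s=1, t=0
r=73, s=0, t=1
q=0: r=13, s=1, t=0   [13*(1) + 73*(0) = 13]
q=5: r=8, s=-5, t=1   [13*(-5) + 73*(1) = 8]
q=1: r=5, s=6, t=-1   [13*(6) + 73*(-1) = 5]
q=1: r=3, s=-11, t=2   [13*(-11) + 73*(2) = 3]
q=1: r=2, s=17, t=-3   [13*(17) + 73*(-3) = 2]
q=1: r=1, s=-28, t=5   [13*(-28) + 73*(5) = 1]
q=2: r=0, s=73, t=-13   [13*(73) + 73*(-13) = 0]
GCD = 1; from the row with r=1: x=-28, y=5
Check: 13*(-28) + 73*(5) = -364 + 365 = 1

GCD = 1, x = -28, y = 5


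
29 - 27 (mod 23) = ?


29 - 27 = 2
2 mod 23 = 2


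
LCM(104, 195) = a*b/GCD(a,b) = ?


GCD(104, 195) = 13
LCM = 104*195/13 = 20280/13 = 1560

LCM = 1560


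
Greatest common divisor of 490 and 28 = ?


490 = 17 * 28 + 14
28 = 2 * 14 + 0
GCD = 14


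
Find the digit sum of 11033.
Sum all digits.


1 + 1 + 0 + 3 + 3 = 8


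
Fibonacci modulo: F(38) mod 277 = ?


F(k) mod 277 for k=1..38:
1, 1, 2, 3, 5, 8, 13, 21, 34, 55, 89, 144, 233, 100, 56, 156, 212, 91, 26, 117, 143, 260, 126, 109, 235, 67, 25, 92, 117, 209, 49, 258, 30, 11, 41, 52, 93, 145
F(38) mod 277 = 145


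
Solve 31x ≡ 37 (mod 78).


GCD(31, 78) = 1, unique solution
a^(-1) mod 78 = 73
x = 73 * 37 mod 78 = 49

x ≡ 49 (mod 78)


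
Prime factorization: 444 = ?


444 / 2 = 222
222 / 2 = 111
111 / 3 = 37
37 / 37 = 1
444 = 2^2 × 3 × 37


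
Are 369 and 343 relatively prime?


Euclidean algorithm:
369 = 1 * 343 + 26
343 = 13 * 26 + 5
26 = 5 * 5 + 1
5 = 5 * 1 + 0
GCD(369, 343) = 1

Yes, coprime (GCD = 1)


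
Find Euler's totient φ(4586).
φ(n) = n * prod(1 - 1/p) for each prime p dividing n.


4586 = 2 × 2293
Prime factors: 2, 2293
φ(4586) = 4586 × (1-1/2) × (1-1/2293)
= 4586 × 1/2 × 2292/2293 = 2292

φ(4586) = 2292


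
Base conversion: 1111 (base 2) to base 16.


1111 (base 2) = 15 (decimal)
15 (decimal) = F (base 16)


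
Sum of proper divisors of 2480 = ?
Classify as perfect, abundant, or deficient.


Proper divisors: 1, 2, 4, 5, 8, 10, 16, 20, 31, 40, 62, 80, 124, 155, 248, 310, 496, 620, 1240
Sum = 1 + 2 + 4 + 5 + 8 + 10 + 16 + 20 + 31 + 40 + 62 + 80 + 124 + 155 + 248 + 310 + 496 + 620 + 1240 = 3472
3472 > 2480 → abundant

s(2480) = 3472 (abundant)


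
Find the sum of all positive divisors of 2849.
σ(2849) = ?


Divisors of 2849: 1, 7, 11, 37, 77, 259, 407, 2849
Sum = 1 + 7 + 11 + 37 + 77 + 259 + 407 + 2849 = 3648

σ(2849) = 3648


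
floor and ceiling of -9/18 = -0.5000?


-9/18 = -0.5000
floor = -1
ceil = 0

floor = -1, ceil = 0


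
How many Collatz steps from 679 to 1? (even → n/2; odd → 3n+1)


679 → 2038 → 1019 → 3058 → 1529 → 4588 → 2294 → 1147 → 3442 → 1721 → 5164 → 2582 → 1291 → 3874 → 1937 → 5812 → 2906 → 1453 → 4360 → 2180 → 1090 → 545 → 1636 → 818 → 409 → 1228 → 614 → 307 → 922 → 461 → 1384 → 692 → 346 → 173 → 520 → 260 → 130 → 65 → 196 → 98 → 49 → 148 → 74 → 37 → 112 → 56 → 28 → 14 → 7 → 22 → 11 → 34 → 17 → 52 → 26 → 13 → 40 → 20 → 10 → 5 → 16 → 8 → 4 → 2 → 1
Total steps = 64

64 steps


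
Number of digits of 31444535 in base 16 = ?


31444535 in base 16 = 1DFCE37
Number of digits = 7

7 digits (base 16)


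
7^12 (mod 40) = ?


7^1 mod 40 = 7
7^2 mod 40 = 9
7^3 mod 40 = 23
7^4 mod 40 = 1
7^5 mod 40 = 7
7^6 mod 40 = 9
7^7 mod 40 = 23
7^8 mod 40 = 1
7^9 mod 40 = 7
7^10 mod 40 = 9
7^11 mod 40 = 23
7^12 mod 40 = 1


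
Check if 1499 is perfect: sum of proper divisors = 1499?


Proper divisors of 1499: 1
Sum = 1 = 1

No, 1499 is not perfect (1 ≠ 1499)


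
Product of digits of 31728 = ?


3 × 1 × 7 × 2 × 8 = 336


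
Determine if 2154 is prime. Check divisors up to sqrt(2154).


2154 / 2 = 1077 (exact division)
2154 is NOT prime.

No, 2154 is not prime


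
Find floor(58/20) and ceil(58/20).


58/20 = 2.9000
floor = 2
ceil = 3

floor = 2, ceil = 3


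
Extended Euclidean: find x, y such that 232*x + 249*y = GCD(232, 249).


Tabular extended Euclidean (each row: r = 232*s + 249*t):
r=232, s=1, t=0
r=249, s=0, t=1
q=0: r=232, s=1, t=0   [232*(1) + 249*(0) = 232]
q=1: r=17, s=-1, t=1   [232*(-1) + 249*(1) = 17]
q=13: r=11, s=14, t=-13   [232*(14) + 249*(-13) = 11]
q=1: r=6, s=-15, t=14   [232*(-15) + 249*(14) = 6]
q=1: r=5, s=29, t=-27   [232*(29) + 249*(-27) = 5]
q=1: r=1, s=-44, t=41   [232*(-44) + 249*(41) = 1]
q=5: r=0, s=249, t=-232   [232*(249) + 249*(-232) = 0]
GCD = 1; from the row with r=1: x=-44, y=41
Check: 232*(-44) + 249*(41) = -10208 + 10209 = 1

GCD = 1, x = -44, y = 41


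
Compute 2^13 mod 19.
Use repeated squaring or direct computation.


2^1 mod 19 = 2
2^2 mod 19 = 4
2^3 mod 19 = 8
2^4 mod 19 = 16
2^5 mod 19 = 13
2^6 mod 19 = 7
2^7 mod 19 = 14
2^8 mod 19 = 9
2^9 mod 19 = 18
2^10 mod 19 = 17
2^11 mod 19 = 15
2^12 mod 19 = 11
2^13 mod 19 = 3


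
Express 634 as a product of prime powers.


634 / 2 = 317
317 / 317 = 1
634 = 2 × 317


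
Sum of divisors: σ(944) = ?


Divisors of 944: 1, 2, 4, 8, 16, 59, 118, 236, 472, 944
Sum = 1 + 2 + 4 + 8 + 16 + 59 + 118 + 236 + 472 + 944 = 1860

σ(944) = 1860


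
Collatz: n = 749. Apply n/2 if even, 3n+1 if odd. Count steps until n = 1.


749 → 2248 → 1124 → 562 → 281 → 844 → 422 → 211 → 634 → 317 → 952 → 476 → 238 → 119 → 358 → 179 → 538 → 269 → 808 → 404 → 202 → 101 → 304 → 152 → 76 → 38 → 19 → 58 → 29 → 88 → 44 → 22 → 11 → 34 → 17 → 52 → 26 → 13 → 40 → 20 → 10 → 5 → 16 → 8 → 4 → 2 → 1
Total steps = 46

46 steps


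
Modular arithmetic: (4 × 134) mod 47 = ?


4 × 134 = 536
536 mod 47 = 19


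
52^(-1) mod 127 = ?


Use the extended Euclidean algorithm on (127, 52); each row r = 127*s + 52*t:
r=127, s=1, t=0
r=52, s=0, t=1
q=2: r=23, s=1, t=-2   [127*(1) + 52*(-2) = 23]
q=2: r=6, s=-2, t=5   [127*(-2) + 52*(5) = 6]
q=3: r=5, s=7, t=-17   [127*(7) + 52*(-17) = 5]
q=1: r=1, s=-9, t=22   [127*(-9) + 52*(22) = 1]
q=5: r=0, s=52, t=-127   [127*(52) + 52*(-127) = 0]
GCD = 1 with t = 22, so 52*(22) ≡ 1 (mod 127)
Inverse = 22 mod 127 = 22
Check: 52 * 22 = 1144 ≡ 1 (mod 127)

52^(-1) ≡ 22 (mod 127)


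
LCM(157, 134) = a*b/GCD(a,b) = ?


GCD(157, 134) = 1
LCM = 157*134/1 = 21038/1 = 21038

LCM = 21038


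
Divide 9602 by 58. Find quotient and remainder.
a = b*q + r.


9602 = 58 * 165 + 32
Check: 9570 + 32 = 9602

q = 165, r = 32


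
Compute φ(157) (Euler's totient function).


157 = 157
Prime factors: 157
φ(157) = 157 × (1-1/157)
= 157 × 156/157 = 156

φ(157) = 156


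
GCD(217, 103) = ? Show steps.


217 = 2 * 103 + 11
103 = 9 * 11 + 4
11 = 2 * 4 + 3
4 = 1 * 3 + 1
3 = 3 * 1 + 0
GCD = 1


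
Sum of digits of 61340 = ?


6 + 1 + 3 + 4 + 0 = 14


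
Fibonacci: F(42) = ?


Sequence: 1, 1, 2, 3, 5, 8, 13, 21, 34, 55, 89, 144, 233, 377, 610, 987, 1597, 2584, 4181, 6765, 10946, 17711, 28657, 46368, 75025, 121393, 196418, 317811, 514229, 832040, 1346269, 2178309, 3524578, 5702887, 9227465, 14930352, 24157817, 39088169, 63245986, 102334155, 165580141, 267914296
F(42) = 267914296


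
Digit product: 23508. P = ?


2 × 3 × 5 × 0 × 8 = 0


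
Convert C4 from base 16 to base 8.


C4 (base 16) = 196 (decimal)
196 (decimal) = 304 (base 8)


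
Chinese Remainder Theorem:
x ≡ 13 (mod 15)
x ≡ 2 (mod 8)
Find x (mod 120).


M = 15*8 = 120
M1 = M/15 = 8, M2 = M/8 = 15
M1^(-1) mod 15 = 2, M2^(-1) mod 8 = 7
x = 13*8*2 + 2*15*7 = 418
418 mod 120 = 58
Check: 58 mod 15 = 13 ✓, 58 mod 8 = 2 ✓

x ≡ 58 (mod 120)


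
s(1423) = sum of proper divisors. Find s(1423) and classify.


Proper divisors: 1
Sum = 1 = 1
1 < 1423 → deficient

s(1423) = 1 (deficient)


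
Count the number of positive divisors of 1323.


1323 = 3^3 × 7^2
d(1323) = (3+1) × (2+1) = 12

12 divisors


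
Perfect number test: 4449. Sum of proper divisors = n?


Proper divisors of 4449: 1, 3, 1483
Sum = 1 + 3 + 1483 = 1487

No, 4449 is not perfect (1487 ≠ 4449)


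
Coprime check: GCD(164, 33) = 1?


Euclidean algorithm:
164 = 4 * 33 + 32
33 = 1 * 32 + 1
32 = 32 * 1 + 0
GCD(164, 33) = 1

Yes, coprime (GCD = 1)


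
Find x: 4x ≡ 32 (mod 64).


GCD(4, 64) = 4 divides 32
Divide: 1x ≡ 8 (mod 16)
x ≡ 8 (mod 16)


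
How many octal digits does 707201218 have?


707201218 in base 8 = 5211604302
Number of digits = 10

10 digits (base 8)


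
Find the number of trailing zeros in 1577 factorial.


floor(1577/5) = 315
floor(1577/25) = 63
floor(1577/125) = 12
floor(1577/625) = 2
Total = 392

392 trailing zeros


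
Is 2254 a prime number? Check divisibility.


2254 / 2 = 1127 (exact division)
2254 is NOT prime.

No, 2254 is not prime


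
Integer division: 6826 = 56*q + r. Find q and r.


6826 = 56 * 121 + 50
Check: 6776 + 50 = 6826

q = 121, r = 50


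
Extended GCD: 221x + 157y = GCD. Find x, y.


Tabular extended Euclidean (each row: r = 221*s + 157*t):
r=221, s=1, t=0
r=157, s=0, t=1
q=1: r=64, s=1, t=-1   [221*(1) + 157*(-1) = 64]
q=2: r=29, s=-2, t=3   [221*(-2) + 157*(3) = 29]
q=2: r=6, s=5, t=-7   [221*(5) + 157*(-7) = 6]
q=4: r=5, s=-22, t=31   [221*(-22) + 157*(31) = 5]
q=1: r=1, s=27, t=-38   [221*(27) + 157*(-38) = 1]
q=5: r=0, s=-157, t=221   [221*(-157) + 157*(221) = 0]
GCD = 1; from the row with r=1: x=27, y=-38
Check: 221*(27) + 157*(-38) = 5967 - 5966 = 1

GCD = 1, x = 27, y = -38


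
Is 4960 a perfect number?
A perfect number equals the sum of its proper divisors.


Proper divisors of 4960: 1, 2, 4, 5, 8, 10, 16, 20, 31, 32, 40, 62, 80, 124, 155, 160, 248, 310, 496, 620, 992, 1240, 2480
Sum = 1 + 2 + 4 + 5 + 8 + 10 + 16 + 20 + 31 + 32 + 40 + 62 + 80 + 124 + 155 + 160 + 248 + 310 + 496 + 620 + 992 + 1240 + 2480 = 7136

No, 4960 is not perfect (7136 ≠ 4960)


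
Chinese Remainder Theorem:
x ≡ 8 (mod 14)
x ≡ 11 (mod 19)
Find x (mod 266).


M = 14*19 = 266
M1 = M/14 = 19, M2 = M/19 = 14
M1^(-1) mod 14 = 3, M2^(-1) mod 19 = 15
x = 8*19*3 + 11*14*15 = 2766
2766 mod 266 = 106
Check: 106 mod 14 = 8 ✓, 106 mod 19 = 11 ✓

x ≡ 106 (mod 266)


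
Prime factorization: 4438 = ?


4438 / 2 = 2219
2219 / 7 = 317
317 / 317 = 1
4438 = 2 × 7 × 317


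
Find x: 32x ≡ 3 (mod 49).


GCD(32, 49) = 1, unique solution
a^(-1) mod 49 = 23
x = 23 * 3 mod 49 = 20

x ≡ 20 (mod 49)


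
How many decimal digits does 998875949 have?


998875949 has 9 digits in base 10
floor(log10(998875949)) + 1 = floor(8.9995) + 1 = 9

9 digits (base 10)


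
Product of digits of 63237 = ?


6 × 3 × 2 × 3 × 7 = 756


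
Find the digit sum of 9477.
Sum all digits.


9 + 4 + 7 + 7 = 27


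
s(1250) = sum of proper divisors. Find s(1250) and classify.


Proper divisors: 1, 2, 5, 10, 25, 50, 125, 250, 625
Sum = 1 + 2 + 5 + 10 + 25 + 50 + 125 + 250 + 625 = 1093
1093 < 1250 → deficient

s(1250) = 1093 (deficient)


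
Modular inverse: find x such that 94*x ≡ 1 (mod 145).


Use the extended Euclidean algorithm on (145, 94); each row r = 145*s + 94*t:
r=145, s=1, t=0
r=94, s=0, t=1
q=1: r=51, s=1, t=-1   [145*(1) + 94*(-1) = 51]
q=1: r=43, s=-1, t=2   [145*(-1) + 94*(2) = 43]
q=1: r=8, s=2, t=-3   [145*(2) + 94*(-3) = 8]
q=5: r=3, s=-11, t=17   [145*(-11) + 94*(17) = 3]
q=2: r=2, s=24, t=-37   [145*(24) + 94*(-37) = 2]
q=1: r=1, s=-35, t=54   [145*(-35) + 94*(54) = 1]
q=2: r=0, s=94, t=-145   [145*(94) + 94*(-145) = 0]
GCD = 1 with t = 54, so 94*(54) ≡ 1 (mod 145)
Inverse = 54 mod 145 = 54
Check: 94 * 54 = 5076 ≡ 1 (mod 145)

94^(-1) ≡ 54 (mod 145)


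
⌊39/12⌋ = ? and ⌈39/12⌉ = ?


39/12 = 3.2500
floor = 3
ceil = 4

floor = 3, ceil = 4


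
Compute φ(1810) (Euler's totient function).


1810 = 2 × 5 × 181
Prime factors: 2, 5, 181
φ(1810) = 1810 × (1-1/2) × (1-1/5) × (1-1/181)
= 1810 × 1/2 × 4/5 × 180/181 = 720

φ(1810) = 720


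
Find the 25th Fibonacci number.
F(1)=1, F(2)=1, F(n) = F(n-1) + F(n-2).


Sequence: 1, 1, 2, 3, 5, 8, 13, 21, 34, 55, 89, 144, 233, 377, 610, 987, 1597, 2584, 4181, 6765, 10946, 17711, 28657, 46368, 75025
F(25) = 75025


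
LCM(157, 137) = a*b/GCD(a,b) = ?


GCD(157, 137) = 1
LCM = 157*137/1 = 21509/1 = 21509

LCM = 21509


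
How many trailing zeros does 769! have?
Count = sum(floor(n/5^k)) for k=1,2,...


floor(769/5) = 153
floor(769/25) = 30
floor(769/125) = 6
floor(769/625) = 1
Total = 190

190 trailing zeros


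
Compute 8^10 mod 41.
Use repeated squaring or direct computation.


8^1 mod 41 = 8
8^2 mod 41 = 23
8^3 mod 41 = 20
8^4 mod 41 = 37
8^5 mod 41 = 9
8^6 mod 41 = 31
8^7 mod 41 = 2
8^8 mod 41 = 16
8^9 mod 41 = 5
8^10 mod 41 = 40


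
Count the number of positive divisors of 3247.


3247 = 17^1 × 191^1
d(3247) = (1+1) × (1+1) = 4

4 divisors


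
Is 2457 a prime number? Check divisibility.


2457 / 3 = 819 (exact division)
2457 is NOT prime.

No, 2457 is not prime


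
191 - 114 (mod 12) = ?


191 - 114 = 77
77 mod 12 = 5


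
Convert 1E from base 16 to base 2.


1E (base 16) = 30 (decimal)
30 (decimal) = 11110 (base 2)


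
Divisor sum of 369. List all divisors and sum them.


Divisors of 369: 1, 3, 9, 41, 123, 369
Sum = 1 + 3 + 9 + 41 + 123 + 369 = 546

σ(369) = 546


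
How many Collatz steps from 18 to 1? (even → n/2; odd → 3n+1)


18 → 9 → 28 → 14 → 7 → 22 → 11 → 34 → 17 → 52 → 26 → 13 → 40 → 20 → 10 → 5 → 16 → 8 → 4 → 2 → 1
Total steps = 20

20 steps


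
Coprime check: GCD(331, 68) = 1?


Euclidean algorithm:
331 = 4 * 68 + 59
68 = 1 * 59 + 9
59 = 6 * 9 + 5
9 = 1 * 5 + 4
5 = 1 * 4 + 1
4 = 4 * 1 + 0
GCD(331, 68) = 1

Yes, coprime (GCD = 1)


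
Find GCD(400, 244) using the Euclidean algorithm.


400 = 1 * 244 + 156
244 = 1 * 156 + 88
156 = 1 * 88 + 68
88 = 1 * 68 + 20
68 = 3 * 20 + 8
20 = 2 * 8 + 4
8 = 2 * 4 + 0
GCD = 4


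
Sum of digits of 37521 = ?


3 + 7 + 5 + 2 + 1 = 18


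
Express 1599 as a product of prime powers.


1599 / 3 = 533
533 / 13 = 41
41 / 41 = 1
1599 = 3 × 13 × 41


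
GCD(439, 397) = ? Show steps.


439 = 1 * 397 + 42
397 = 9 * 42 + 19
42 = 2 * 19 + 4
19 = 4 * 4 + 3
4 = 1 * 3 + 1
3 = 3 * 1 + 0
GCD = 1


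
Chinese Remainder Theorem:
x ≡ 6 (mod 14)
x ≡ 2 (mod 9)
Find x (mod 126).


M = 14*9 = 126
M1 = M/14 = 9, M2 = M/9 = 14
M1^(-1) mod 14 = 11, M2^(-1) mod 9 = 2
x = 6*9*11 + 2*14*2 = 650
650 mod 126 = 20
Check: 20 mod 14 = 6 ✓, 20 mod 9 = 2 ✓

x ≡ 20 (mod 126)


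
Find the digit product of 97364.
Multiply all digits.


9 × 7 × 3 × 6 × 4 = 4536


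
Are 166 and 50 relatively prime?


Euclidean algorithm:
166 = 3 * 50 + 16
50 = 3 * 16 + 2
16 = 8 * 2 + 0
GCD(166, 50) = 2

No, not coprime (GCD = 2)


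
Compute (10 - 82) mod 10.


10 - 82 = -72
-72 mod 10 = 8


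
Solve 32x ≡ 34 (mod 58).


GCD(32, 58) = 2 divides 34
Divide: 16x ≡ 17 (mod 29)
x ≡ 21 (mod 29)


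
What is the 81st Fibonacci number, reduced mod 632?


F(k) mod 632 for k=1..81:
1, 1, 2, 3, 5, 8, 13, 21, 34, 55, 89, 144, 233, 377, 610, 355, 333, 56, 389, 445, 202, 15, 217, 232, 449, 49, 498, 547, 413, 328, 109, 437, 546, 351, 265, 616, 249, 233, 482, 83, 565, 16, 581, 597, 546, 511, 425, 304, 97, 401, 498, 267, 133, 400, 533, 301, 202, 503, 73, 576, 17, 593, 610, 571, 549, 488, 405, 261, 34, 295, 329, 624, 321, 313, 2, 315, 317, 0, 317, 317, 2
F(81) mod 632 = 2


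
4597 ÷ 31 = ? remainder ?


4597 = 31 * 148 + 9
Check: 4588 + 9 = 4597

q = 148, r = 9


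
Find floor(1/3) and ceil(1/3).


1/3 = 0.3333
floor = 0
ceil = 1

floor = 0, ceil = 1


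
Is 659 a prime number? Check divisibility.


Check divisors up to sqrt(659) = 25.6710
No divisors found.
659 is prime.

Yes, 659 is prime


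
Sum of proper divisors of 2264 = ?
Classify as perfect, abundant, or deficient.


Proper divisors: 1, 2, 4, 8, 283, 566, 1132
Sum = 1 + 2 + 4 + 8 + 283 + 566 + 1132 = 1996
1996 < 2264 → deficient

s(2264) = 1996 (deficient)


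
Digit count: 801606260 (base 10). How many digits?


801606260 has 9 digits in base 10
floor(log10(801606260)) + 1 = floor(8.9040) + 1 = 9

9 digits (base 10)


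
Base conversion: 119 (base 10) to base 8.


119 (base 10) = 119 (decimal)
119 (decimal) = 167 (base 8)


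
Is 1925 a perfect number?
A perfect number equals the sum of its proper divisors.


Proper divisors of 1925: 1, 5, 7, 11, 25, 35, 55, 77, 175, 275, 385
Sum = 1 + 5 + 7 + 11 + 25 + 35 + 55 + 77 + 175 + 275 + 385 = 1051

No, 1925 is not perfect (1051 ≠ 1925)


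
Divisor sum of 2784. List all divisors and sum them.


Divisors of 2784: 1, 2, 3, 4, 6, 8, 12, 16, 24, 29, 32, 48, 58, 87, 96, 116, 174, 232, 348, 464, 696, 928, 1392, 2784
Sum = 1 + 2 + 3 + 4 + 6 + 8 + 12 + 16 + 24 + 29 + 32 + 48 + 58 + 87 + 96 + 116 + 174 + 232 + 348 + 464 + 696 + 928 + 1392 + 2784 = 7560

σ(2784) = 7560


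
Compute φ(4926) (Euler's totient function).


4926 = 2 × 3 × 821
Prime factors: 2, 3, 821
φ(4926) = 4926 × (1-1/2) × (1-1/3) × (1-1/821)
= 4926 × 1/2 × 2/3 × 820/821 = 1640

φ(4926) = 1640


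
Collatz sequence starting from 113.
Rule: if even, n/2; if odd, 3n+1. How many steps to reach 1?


113 → 340 → 170 → 85 → 256 → 128 → 64 → 32 → 16 → 8 → 4 → 2 → 1
Total steps = 12

12 steps


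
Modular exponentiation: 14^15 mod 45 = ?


14^1 mod 45 = 14
14^2 mod 45 = 16
14^3 mod 45 = 44
14^4 mod 45 = 31
14^5 mod 45 = 29
14^6 mod 45 = 1
14^7 mod 45 = 14
14^8 mod 45 = 16
14^9 mod 45 = 44
14^10 mod 45 = 31
14^11 mod 45 = 29
14^12 mod 45 = 1
14^13 mod 45 = 14
14^14 mod 45 = 16
14^15 mod 45 = 44


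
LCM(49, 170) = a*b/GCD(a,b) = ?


GCD(49, 170) = 1
LCM = 49*170/1 = 8330/1 = 8330

LCM = 8330


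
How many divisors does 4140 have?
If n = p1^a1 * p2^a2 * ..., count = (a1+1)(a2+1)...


4140 = 2^2 × 3^2 × 5^1 × 23^1
d(4140) = (2+1) × (2+1) × (1+1) × (1+1) = 36

36 divisors


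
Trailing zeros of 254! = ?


floor(254/5) = 50
floor(254/25) = 10
floor(254/125) = 2
Total = 62

62 trailing zeros


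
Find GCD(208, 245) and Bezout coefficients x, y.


Tabular extended Euclidean (each row: r = 208*s + 245*t):
r=208, s=1, t=0
r=245, s=0, t=1
q=0: r=208, s=1, t=0   [208*(1) + 245*(0) = 208]
q=1: r=37, s=-1, t=1   [208*(-1) + 245*(1) = 37]
q=5: r=23, s=6, t=-5   [208*(6) + 245*(-5) = 23]
q=1: r=14, s=-7, t=6   [208*(-7) + 245*(6) = 14]
q=1: r=9, s=13, t=-11   [208*(13) + 245*(-11) = 9]
q=1: r=5, s=-20, t=17   [208*(-20) + 245*(17) = 5]
q=1: r=4, s=33, t=-28   [208*(33) + 245*(-28) = 4]
q=1: r=1, s=-53, t=45   [208*(-53) + 245*(45) = 1]
q=4: r=0, s=245, t=-208   [208*(245) + 245*(-208) = 0]
GCD = 1; from the row with r=1: x=-53, y=45
Check: 208*(-53) + 245*(45) = -11024 + 11025 = 1

GCD = 1, x = -53, y = 45


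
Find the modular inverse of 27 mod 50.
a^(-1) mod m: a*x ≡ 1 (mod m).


Use the extended Euclidean algorithm on (50, 27); each row r = 50*s + 27*t:
r=50, s=1, t=0
r=27, s=0, t=1
q=1: r=23, s=1, t=-1   [50*(1) + 27*(-1) = 23]
q=1: r=4, s=-1, t=2   [50*(-1) + 27*(2) = 4]
q=5: r=3, s=6, t=-11   [50*(6) + 27*(-11) = 3]
q=1: r=1, s=-7, t=13   [50*(-7) + 27*(13) = 1]
q=3: r=0, s=27, t=-50   [50*(27) + 27*(-50) = 0]
GCD = 1 with t = 13, so 27*(13) ≡ 1 (mod 50)
Inverse = 13 mod 50 = 13
Check: 27 * 13 = 351 ≡ 1 (mod 50)

27^(-1) ≡ 13 (mod 50)


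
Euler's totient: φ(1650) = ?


1650 = 2 × 3 × 5^2 × 11
Prime factors: 2, 3, 5, 11
φ(1650) = 1650 × (1-1/2) × (1-1/3) × (1-1/5) × (1-1/11)
= 1650 × 1/2 × 2/3 × 4/5 × 10/11 = 400

φ(1650) = 400


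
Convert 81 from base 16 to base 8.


81 (base 16) = 129 (decimal)
129 (decimal) = 201 (base 8)


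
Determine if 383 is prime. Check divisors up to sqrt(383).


Check divisors up to sqrt(383) = 19.5704
No divisors found.
383 is prime.

Yes, 383 is prime


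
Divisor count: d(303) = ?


303 = 3^1 × 101^1
d(303) = (1+1) × (1+1) = 4

4 divisors


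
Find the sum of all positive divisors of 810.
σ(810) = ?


Divisors of 810: 1, 2, 3, 5, 6, 9, 10, 15, 18, 27, 30, 45, 54, 81, 90, 135, 162, 270, 405, 810
Sum = 1 + 2 + 3 + 5 + 6 + 9 + 10 + 15 + 18 + 27 + 30 + 45 + 54 + 81 + 90 + 135 + 162 + 270 + 405 + 810 = 2178

σ(810) = 2178


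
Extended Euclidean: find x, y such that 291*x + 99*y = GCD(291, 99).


Tabular extended Euclidean (each row: r = 291*s + 99*t):
r=291, s=1, t=0
r=99, s=0, t=1
q=2: r=93, s=1, t=-2   [291*(1) + 99*(-2) = 93]
q=1: r=6, s=-1, t=3   [291*(-1) + 99*(3) = 6]
q=15: r=3, s=16, t=-47   [291*(16) + 99*(-47) = 3]
q=2: r=0, s=-33, t=97   [291*(-33) + 99*(97) = 0]
GCD = 3; from the row with r=3: x=16, y=-47
Check: 291*(16) + 99*(-47) = 4656 - 4653 = 3

GCD = 3, x = 16, y = -47


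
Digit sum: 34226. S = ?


3 + 4 + 2 + 2 + 6 = 17


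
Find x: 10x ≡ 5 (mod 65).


GCD(10, 65) = 5 divides 5
Divide: 2x ≡ 1 (mod 13)
x ≡ 7 (mod 13)


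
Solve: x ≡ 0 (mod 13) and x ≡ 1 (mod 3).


M = 13*3 = 39
M1 = M/13 = 3, M2 = M/3 = 13
M1^(-1) mod 13 = 9, M2^(-1) mod 3 = 1
x = 0*3*9 + 1*13*1 = 13
13 mod 39 = 13
Check: 13 mod 13 = 0 ✓, 13 mod 3 = 1 ✓

x ≡ 13 (mod 39)


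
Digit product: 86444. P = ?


8 × 6 × 4 × 4 × 4 = 3072


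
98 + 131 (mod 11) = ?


98 + 131 = 229
229 mod 11 = 9


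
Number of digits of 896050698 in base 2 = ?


896050698 in base 2 = 110101011010001010011000001010
Number of digits = 30

30 digits (base 2)


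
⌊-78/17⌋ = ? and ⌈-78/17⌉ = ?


-78/17 = -4.5882
floor = -5
ceil = -4

floor = -5, ceil = -4


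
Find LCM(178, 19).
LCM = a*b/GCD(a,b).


GCD(178, 19) = 1
LCM = 178*19/1 = 3382/1 = 3382

LCM = 3382


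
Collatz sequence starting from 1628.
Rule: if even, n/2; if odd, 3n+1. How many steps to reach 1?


1628 → 814 → 407 → 1222 → 611 → 1834 → 917 → 2752 → 1376 → 688 → 344 → 172 → 86 → 43 → 130 → 65 → 196 → 98 → 49 → 148 → 74 → 37 → 112 → 56 → 28 → 14 → 7 → 22 → 11 → 34 → 17 → 52 → 26 → 13 → 40 → 20 → 10 → 5 → 16 → 8 → 4 → 2 → 1
Total steps = 42

42 steps


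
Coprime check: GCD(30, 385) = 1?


Euclidean algorithm:
385 = 12 * 30 + 25
30 = 1 * 25 + 5
25 = 5 * 5 + 0
GCD(30, 385) = 5

No, not coprime (GCD = 5)


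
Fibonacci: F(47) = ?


Sequence: 1, 1, 2, 3, 5, 8, 13, 21, 34, 55, 89, 144, 233, 377, 610, 987, 1597, 2584, 4181, 6765, 10946, 17711, 28657, 46368, 75025, 121393, 196418, 317811, 514229, 832040, 1346269, 2178309, 3524578, 5702887, 9227465, 14930352, 24157817, 39088169, 63245986, 102334155, 165580141, 267914296, 433494437, 701408733, 1134903170, 1836311903, 2971215073
F(47) = 2971215073


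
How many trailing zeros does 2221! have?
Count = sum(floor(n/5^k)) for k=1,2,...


floor(2221/5) = 444
floor(2221/25) = 88
floor(2221/125) = 17
floor(2221/625) = 3
Total = 552

552 trailing zeros


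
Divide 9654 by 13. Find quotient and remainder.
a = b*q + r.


9654 = 13 * 742 + 8
Check: 9646 + 8 = 9654

q = 742, r = 8


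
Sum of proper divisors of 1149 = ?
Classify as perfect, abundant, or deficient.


Proper divisors: 1, 3, 383
Sum = 1 + 3 + 383 = 387
387 < 1149 → deficient

s(1149) = 387 (deficient)


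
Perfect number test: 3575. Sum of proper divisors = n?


Proper divisors of 3575: 1, 5, 11, 13, 25, 55, 65, 143, 275, 325, 715
Sum = 1 + 5 + 11 + 13 + 25 + 55 + 65 + 143 + 275 + 325 + 715 = 1633

No, 3575 is not perfect (1633 ≠ 3575)


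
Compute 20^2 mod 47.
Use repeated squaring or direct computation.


20^1 mod 47 = 20
20^2 mod 47 = 24


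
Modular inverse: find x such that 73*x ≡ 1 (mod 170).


Use the extended Euclidean algorithm on (170, 73); each row r = 170*s + 73*t:
r=170, s=1, t=0
r=73, s=0, t=1
q=2: r=24, s=1, t=-2   [170*(1) + 73*(-2) = 24]
q=3: r=1, s=-3, t=7   [170*(-3) + 73*(7) = 1]
q=24: r=0, s=73, t=-170   [170*(73) + 73*(-170) = 0]
GCD = 1 with t = 7, so 73*(7) ≡ 1 (mod 170)
Inverse = 7 mod 170 = 7
Check: 73 * 7 = 511 ≡ 1 (mod 170)

73^(-1) ≡ 7 (mod 170)


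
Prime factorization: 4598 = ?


4598 / 2 = 2299
2299 / 11 = 209
209 / 11 = 19
19 / 19 = 1
4598 = 2 × 11^2 × 19


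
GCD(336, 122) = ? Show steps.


336 = 2 * 122 + 92
122 = 1 * 92 + 30
92 = 3 * 30 + 2
30 = 15 * 2 + 0
GCD = 2


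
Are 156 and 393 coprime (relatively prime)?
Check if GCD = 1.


Euclidean algorithm:
393 = 2 * 156 + 81
156 = 1 * 81 + 75
81 = 1 * 75 + 6
75 = 12 * 6 + 3
6 = 2 * 3 + 0
GCD(156, 393) = 3

No, not coprime (GCD = 3)


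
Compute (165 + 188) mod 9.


165 + 188 = 353
353 mod 9 = 2


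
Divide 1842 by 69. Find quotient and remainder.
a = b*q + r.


1842 = 69 * 26 + 48
Check: 1794 + 48 = 1842

q = 26, r = 48


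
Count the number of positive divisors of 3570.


3570 = 2^1 × 3^1 × 5^1 × 7^1 × 17^1
d(3570) = (1+1) × (1+1) × (1+1) × (1+1) × (1+1) = 32

32 divisors


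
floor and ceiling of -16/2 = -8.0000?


-16/2 = -8.0000
floor = -8
ceil = -8

floor = -8, ceil = -8


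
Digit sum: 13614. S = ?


1 + 3 + 6 + 1 + 4 = 15


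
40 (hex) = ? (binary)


40 (base 16) = 64 (decimal)
64 (decimal) = 1000000 (base 2)


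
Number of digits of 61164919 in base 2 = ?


61164919 in base 2 = 11101001010100110101110111
Number of digits = 26

26 digits (base 2)


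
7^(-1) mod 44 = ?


Use the extended Euclidean algorithm on (44, 7); each row r = 44*s + 7*t:
r=44, s=1, t=0
r=7, s=0, t=1
q=6: r=2, s=1, t=-6   [44*(1) + 7*(-6) = 2]
q=3: r=1, s=-3, t=19   [44*(-3) + 7*(19) = 1]
q=2: r=0, s=7, t=-44   [44*(7) + 7*(-44) = 0]
GCD = 1 with t = 19, so 7*(19) ≡ 1 (mod 44)
Inverse = 19 mod 44 = 19
Check: 7 * 19 = 133 ≡ 1 (mod 44)

7^(-1) ≡ 19 (mod 44)


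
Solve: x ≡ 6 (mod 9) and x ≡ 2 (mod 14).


M = 9*14 = 126
M1 = M/9 = 14, M2 = M/14 = 9
M1^(-1) mod 9 = 2, M2^(-1) mod 14 = 11
x = 6*14*2 + 2*9*11 = 366
366 mod 126 = 114
Check: 114 mod 9 = 6 ✓, 114 mod 14 = 2 ✓

x ≡ 114 (mod 126)


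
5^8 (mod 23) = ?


5^1 mod 23 = 5
5^2 mod 23 = 2
5^3 mod 23 = 10
5^4 mod 23 = 4
5^5 mod 23 = 20
5^6 mod 23 = 8
5^7 mod 23 = 17
5^8 mod 23 = 16


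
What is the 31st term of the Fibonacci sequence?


Sequence: 1, 1, 2, 3, 5, 8, 13, 21, 34, 55, 89, 144, 233, 377, 610, 987, 1597, 2584, 4181, 6765, 10946, 17711, 28657, 46368, 75025, 121393, 196418, 317811, 514229, 832040, 1346269
F(31) = 1346269


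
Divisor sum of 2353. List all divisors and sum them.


Divisors of 2353: 1, 13, 181, 2353
Sum = 1 + 13 + 181 + 2353 = 2548

σ(2353) = 2548


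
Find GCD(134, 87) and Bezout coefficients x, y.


Tabular extended Euclidean (each row: r = 134*s + 87*t):
r=134, s=1, t=0
r=87, s=0, t=1
q=1: r=47, s=1, t=-1   [134*(1) + 87*(-1) = 47]
q=1: r=40, s=-1, t=2   [134*(-1) + 87*(2) = 40]
q=1: r=7, s=2, t=-3   [134*(2) + 87*(-3) = 7]
q=5: r=5, s=-11, t=17   [134*(-11) + 87*(17) = 5]
q=1: r=2, s=13, t=-20   [134*(13) + 87*(-20) = 2]
q=2: r=1, s=-37, t=57   [134*(-37) + 87*(57) = 1]
q=2: r=0, s=87, t=-134   [134*(87) + 87*(-134) = 0]
GCD = 1; from the row with r=1: x=-37, y=57
Check: 134*(-37) + 87*(57) = -4958 + 4959 = 1

GCD = 1, x = -37, y = 57


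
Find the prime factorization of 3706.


3706 / 2 = 1853
1853 / 17 = 109
109 / 109 = 1
3706 = 2 × 17 × 109


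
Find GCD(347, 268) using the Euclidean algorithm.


347 = 1 * 268 + 79
268 = 3 * 79 + 31
79 = 2 * 31 + 17
31 = 1 * 17 + 14
17 = 1 * 14 + 3
14 = 4 * 3 + 2
3 = 1 * 2 + 1
2 = 2 * 1 + 0
GCD = 1


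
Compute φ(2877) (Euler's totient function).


2877 = 3 × 7 × 137
Prime factors: 3, 7, 137
φ(2877) = 2877 × (1-1/3) × (1-1/7) × (1-1/137)
= 2877 × 2/3 × 6/7 × 136/137 = 1632

φ(2877) = 1632


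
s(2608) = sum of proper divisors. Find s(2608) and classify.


Proper divisors: 1, 2, 4, 8, 16, 163, 326, 652, 1304
Sum = 1 + 2 + 4 + 8 + 16 + 163 + 326 + 652 + 1304 = 2476
2476 < 2608 → deficient

s(2608) = 2476 (deficient)


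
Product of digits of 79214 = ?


7 × 9 × 2 × 1 × 4 = 504


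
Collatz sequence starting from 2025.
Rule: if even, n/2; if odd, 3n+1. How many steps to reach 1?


2025 → 6076 → 3038 → 1519 → 4558 → 2279 → 6838 → 3419 → 10258 → 5129 → 15388 → 7694 → 3847 → 11542 → 5771 → 17314 → 8657 → 25972 → 12986 → 6493 → 19480 → 9740 → 4870 → 2435 → 7306 → 3653 → 10960 → 5480 → 2740 → 1370 → 685 → 2056 → 1028 → 514 → 257 → 772 → 386 → 193 → 580 → 290 → 145 → 436 → 218 → 109 → 328 → 164 → 82 → 41 → 124 → 62 → 31 → 94 → 47 → 142 → 71 → 214 → 107 → 322 → 161 → 484 → 242 → 121 → 364 → 182 → 91 → 274 → 137 → 412 → 206 → 103 → 310 → 155 → 466 → 233 → 700 → 350 → 175 → 526 → 263 → 790 → 395 → 1186 → 593 → 1780 → 890 → 445 → 1336 → 668 → 334 → 167 → 502 → 251 → 754 → 377 → 1132 → 566 → 283 → 850 → 425 → 1276 → 638 → 319 → 958 → 479 → 1438 → 719 → 2158 → 1079 → 3238 → 1619 → 4858 → 2429 → 7288 → 3644 → 1822 → 911 → 2734 → 1367 → 4102 → 2051 → 6154 → 3077 → 9232 → 4616 → 2308 → 1154 → 577 → 1732 → 866 → 433 → 1300 → 650 → 325 → 976 → 488 → 244 → 122 → 61 → 184 → 92 → 46 → 23 → 70 → 35 → 106 → 53 → 160 → 80 → 40 → 20 → 10 → 5 → 16 → 8 → 4 → 2 → 1
Total steps = 156

156 steps


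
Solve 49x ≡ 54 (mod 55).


GCD(49, 55) = 1, unique solution
a^(-1) mod 55 = 9
x = 9 * 54 mod 55 = 46

x ≡ 46 (mod 55)


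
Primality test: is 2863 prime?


2863 / 7 = 409 (exact division)
2863 is NOT prime.

No, 2863 is not prime


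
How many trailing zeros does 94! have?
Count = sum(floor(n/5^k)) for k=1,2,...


floor(94/5) = 18
floor(94/25) = 3
Total = 21

21 trailing zeros


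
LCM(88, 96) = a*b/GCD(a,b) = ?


GCD(88, 96) = 8
LCM = 88*96/8 = 8448/8 = 1056

LCM = 1056


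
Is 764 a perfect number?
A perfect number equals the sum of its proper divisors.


Proper divisors of 764: 1, 2, 4, 191, 382
Sum = 1 + 2 + 4 + 191 + 382 = 580

No, 764 is not perfect (580 ≠ 764)


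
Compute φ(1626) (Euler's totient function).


1626 = 2 × 3 × 271
Prime factors: 2, 3, 271
φ(1626) = 1626 × (1-1/2) × (1-1/3) × (1-1/271)
= 1626 × 1/2 × 2/3 × 270/271 = 540

φ(1626) = 540


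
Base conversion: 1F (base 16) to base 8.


1F (base 16) = 31 (decimal)
31 (decimal) = 37 (base 8)
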